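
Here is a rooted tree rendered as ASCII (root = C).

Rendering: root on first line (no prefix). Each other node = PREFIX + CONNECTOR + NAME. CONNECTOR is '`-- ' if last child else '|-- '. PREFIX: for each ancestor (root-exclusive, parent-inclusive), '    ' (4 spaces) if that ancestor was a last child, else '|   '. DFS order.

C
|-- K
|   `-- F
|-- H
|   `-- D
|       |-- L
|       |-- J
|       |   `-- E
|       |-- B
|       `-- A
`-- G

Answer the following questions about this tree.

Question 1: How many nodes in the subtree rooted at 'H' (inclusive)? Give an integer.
Answer: 7

Derivation:
Subtree rooted at H contains: A, B, D, E, H, J, L
Count = 7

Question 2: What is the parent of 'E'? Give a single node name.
Scan adjacency: E appears as child of J

Answer: J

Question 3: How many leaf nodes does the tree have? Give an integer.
Answer: 6

Derivation:
Leaves (nodes with no children): A, B, E, F, G, L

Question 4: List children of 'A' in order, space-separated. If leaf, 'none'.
Answer: none

Derivation:
Node A's children (from adjacency): (leaf)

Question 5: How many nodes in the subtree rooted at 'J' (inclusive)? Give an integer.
Answer: 2

Derivation:
Subtree rooted at J contains: E, J
Count = 2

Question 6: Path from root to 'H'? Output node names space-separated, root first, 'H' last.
Answer: C H

Derivation:
Walk down from root: C -> H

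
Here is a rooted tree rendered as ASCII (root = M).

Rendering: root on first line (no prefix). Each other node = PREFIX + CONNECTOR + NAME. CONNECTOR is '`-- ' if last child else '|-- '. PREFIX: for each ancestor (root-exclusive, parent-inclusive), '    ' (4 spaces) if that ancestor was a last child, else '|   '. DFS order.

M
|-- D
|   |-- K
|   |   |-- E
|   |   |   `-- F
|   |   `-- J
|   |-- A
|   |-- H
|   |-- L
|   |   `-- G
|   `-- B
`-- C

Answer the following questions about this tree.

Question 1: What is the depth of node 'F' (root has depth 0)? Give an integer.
Answer: 4

Derivation:
Path from root to F: M -> D -> K -> E -> F
Depth = number of edges = 4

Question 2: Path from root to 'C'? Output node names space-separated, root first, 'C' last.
Walk down from root: M -> C

Answer: M C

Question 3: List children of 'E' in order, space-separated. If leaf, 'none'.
Answer: F

Derivation:
Node E's children (from adjacency): F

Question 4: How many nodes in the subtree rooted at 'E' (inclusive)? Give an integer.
Answer: 2

Derivation:
Subtree rooted at E contains: E, F
Count = 2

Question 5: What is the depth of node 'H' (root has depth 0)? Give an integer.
Answer: 2

Derivation:
Path from root to H: M -> D -> H
Depth = number of edges = 2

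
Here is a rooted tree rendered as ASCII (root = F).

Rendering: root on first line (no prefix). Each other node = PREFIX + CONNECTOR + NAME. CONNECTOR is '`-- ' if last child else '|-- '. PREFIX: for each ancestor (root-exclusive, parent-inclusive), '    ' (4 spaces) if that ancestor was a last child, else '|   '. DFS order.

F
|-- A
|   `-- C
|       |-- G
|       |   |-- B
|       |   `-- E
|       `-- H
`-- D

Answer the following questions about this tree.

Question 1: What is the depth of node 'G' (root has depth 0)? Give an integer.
Answer: 3

Derivation:
Path from root to G: F -> A -> C -> G
Depth = number of edges = 3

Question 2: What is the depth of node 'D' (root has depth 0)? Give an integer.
Answer: 1

Derivation:
Path from root to D: F -> D
Depth = number of edges = 1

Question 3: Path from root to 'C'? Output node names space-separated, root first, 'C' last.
Walk down from root: F -> A -> C

Answer: F A C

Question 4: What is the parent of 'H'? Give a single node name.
Answer: C

Derivation:
Scan adjacency: H appears as child of C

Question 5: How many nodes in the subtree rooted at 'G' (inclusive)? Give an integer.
Answer: 3

Derivation:
Subtree rooted at G contains: B, E, G
Count = 3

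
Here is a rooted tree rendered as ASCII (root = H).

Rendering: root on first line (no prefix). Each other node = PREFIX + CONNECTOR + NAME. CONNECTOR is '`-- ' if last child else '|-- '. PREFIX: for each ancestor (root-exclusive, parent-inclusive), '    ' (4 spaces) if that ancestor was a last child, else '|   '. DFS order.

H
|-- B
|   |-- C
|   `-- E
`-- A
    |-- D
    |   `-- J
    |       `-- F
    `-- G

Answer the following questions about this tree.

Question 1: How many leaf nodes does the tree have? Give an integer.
Answer: 4

Derivation:
Leaves (nodes with no children): C, E, F, G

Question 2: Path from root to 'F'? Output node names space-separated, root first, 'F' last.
Walk down from root: H -> A -> D -> J -> F

Answer: H A D J F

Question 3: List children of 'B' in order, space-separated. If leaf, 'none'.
Node B's children (from adjacency): C, E

Answer: C E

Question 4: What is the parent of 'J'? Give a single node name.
Answer: D

Derivation:
Scan adjacency: J appears as child of D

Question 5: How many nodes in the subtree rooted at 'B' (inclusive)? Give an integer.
Subtree rooted at B contains: B, C, E
Count = 3

Answer: 3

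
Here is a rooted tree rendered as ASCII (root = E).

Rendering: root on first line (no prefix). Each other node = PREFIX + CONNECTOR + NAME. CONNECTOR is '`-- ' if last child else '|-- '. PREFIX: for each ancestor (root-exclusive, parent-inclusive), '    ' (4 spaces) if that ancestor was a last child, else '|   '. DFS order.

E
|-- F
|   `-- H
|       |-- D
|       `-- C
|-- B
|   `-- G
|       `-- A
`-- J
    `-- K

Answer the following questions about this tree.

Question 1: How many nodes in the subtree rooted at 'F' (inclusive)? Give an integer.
Answer: 4

Derivation:
Subtree rooted at F contains: C, D, F, H
Count = 4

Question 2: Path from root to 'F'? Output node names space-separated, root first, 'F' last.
Walk down from root: E -> F

Answer: E F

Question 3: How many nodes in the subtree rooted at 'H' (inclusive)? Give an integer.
Answer: 3

Derivation:
Subtree rooted at H contains: C, D, H
Count = 3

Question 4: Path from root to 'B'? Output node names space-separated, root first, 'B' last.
Walk down from root: E -> B

Answer: E B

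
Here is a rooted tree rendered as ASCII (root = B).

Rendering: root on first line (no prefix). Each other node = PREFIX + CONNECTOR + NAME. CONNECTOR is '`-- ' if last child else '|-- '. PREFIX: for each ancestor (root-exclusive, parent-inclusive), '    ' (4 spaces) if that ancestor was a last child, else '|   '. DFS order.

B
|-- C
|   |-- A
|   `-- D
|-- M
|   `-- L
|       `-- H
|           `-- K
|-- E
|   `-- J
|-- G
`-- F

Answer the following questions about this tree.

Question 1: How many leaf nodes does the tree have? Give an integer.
Leaves (nodes with no children): A, D, F, G, J, K

Answer: 6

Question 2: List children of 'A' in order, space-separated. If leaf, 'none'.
Node A's children (from adjacency): (leaf)

Answer: none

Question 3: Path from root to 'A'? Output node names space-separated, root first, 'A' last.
Answer: B C A

Derivation:
Walk down from root: B -> C -> A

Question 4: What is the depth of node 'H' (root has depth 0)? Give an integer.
Answer: 3

Derivation:
Path from root to H: B -> M -> L -> H
Depth = number of edges = 3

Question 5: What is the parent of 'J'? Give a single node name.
Scan adjacency: J appears as child of E

Answer: E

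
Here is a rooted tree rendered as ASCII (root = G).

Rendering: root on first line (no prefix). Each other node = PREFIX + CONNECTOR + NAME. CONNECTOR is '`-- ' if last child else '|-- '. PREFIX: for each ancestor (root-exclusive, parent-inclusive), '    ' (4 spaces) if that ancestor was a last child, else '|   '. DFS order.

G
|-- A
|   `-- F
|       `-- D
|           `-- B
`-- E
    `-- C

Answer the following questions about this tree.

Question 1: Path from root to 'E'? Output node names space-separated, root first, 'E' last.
Walk down from root: G -> E

Answer: G E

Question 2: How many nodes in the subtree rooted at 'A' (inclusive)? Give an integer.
Subtree rooted at A contains: A, B, D, F
Count = 4

Answer: 4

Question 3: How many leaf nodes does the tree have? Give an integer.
Answer: 2

Derivation:
Leaves (nodes with no children): B, C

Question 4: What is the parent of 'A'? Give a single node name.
Answer: G

Derivation:
Scan adjacency: A appears as child of G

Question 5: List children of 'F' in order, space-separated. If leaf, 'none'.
Node F's children (from adjacency): D

Answer: D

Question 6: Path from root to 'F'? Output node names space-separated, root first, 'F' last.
Walk down from root: G -> A -> F

Answer: G A F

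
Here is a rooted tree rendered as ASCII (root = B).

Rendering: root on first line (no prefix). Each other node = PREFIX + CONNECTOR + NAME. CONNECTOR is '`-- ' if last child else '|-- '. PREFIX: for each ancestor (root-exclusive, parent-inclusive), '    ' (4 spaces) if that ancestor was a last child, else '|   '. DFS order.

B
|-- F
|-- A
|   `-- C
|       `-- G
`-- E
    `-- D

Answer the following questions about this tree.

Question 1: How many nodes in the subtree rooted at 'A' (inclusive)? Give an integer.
Subtree rooted at A contains: A, C, G
Count = 3

Answer: 3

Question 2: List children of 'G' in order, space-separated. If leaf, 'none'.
Answer: none

Derivation:
Node G's children (from adjacency): (leaf)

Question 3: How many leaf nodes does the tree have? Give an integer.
Answer: 3

Derivation:
Leaves (nodes with no children): D, F, G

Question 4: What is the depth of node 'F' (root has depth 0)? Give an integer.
Answer: 1

Derivation:
Path from root to F: B -> F
Depth = number of edges = 1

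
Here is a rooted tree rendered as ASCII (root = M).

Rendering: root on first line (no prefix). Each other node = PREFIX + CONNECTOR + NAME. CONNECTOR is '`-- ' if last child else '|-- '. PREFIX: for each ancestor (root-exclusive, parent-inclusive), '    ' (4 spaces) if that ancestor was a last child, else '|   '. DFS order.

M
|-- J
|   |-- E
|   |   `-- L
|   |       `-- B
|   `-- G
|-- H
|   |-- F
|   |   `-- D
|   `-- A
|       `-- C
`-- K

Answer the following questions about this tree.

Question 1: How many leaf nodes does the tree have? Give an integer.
Answer: 5

Derivation:
Leaves (nodes with no children): B, C, D, G, K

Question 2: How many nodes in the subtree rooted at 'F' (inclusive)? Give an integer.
Answer: 2

Derivation:
Subtree rooted at F contains: D, F
Count = 2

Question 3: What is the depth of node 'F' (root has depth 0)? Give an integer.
Path from root to F: M -> H -> F
Depth = number of edges = 2

Answer: 2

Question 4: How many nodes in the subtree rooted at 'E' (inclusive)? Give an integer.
Subtree rooted at E contains: B, E, L
Count = 3

Answer: 3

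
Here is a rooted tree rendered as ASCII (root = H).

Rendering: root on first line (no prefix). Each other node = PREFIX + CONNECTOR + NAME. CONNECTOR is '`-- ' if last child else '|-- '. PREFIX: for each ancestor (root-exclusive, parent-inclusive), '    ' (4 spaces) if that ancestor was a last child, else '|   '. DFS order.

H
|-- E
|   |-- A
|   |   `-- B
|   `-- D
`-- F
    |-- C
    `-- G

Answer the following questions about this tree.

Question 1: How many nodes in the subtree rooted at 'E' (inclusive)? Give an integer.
Subtree rooted at E contains: A, B, D, E
Count = 4

Answer: 4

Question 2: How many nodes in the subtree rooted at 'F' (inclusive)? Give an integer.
Answer: 3

Derivation:
Subtree rooted at F contains: C, F, G
Count = 3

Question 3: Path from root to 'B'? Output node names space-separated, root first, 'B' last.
Walk down from root: H -> E -> A -> B

Answer: H E A B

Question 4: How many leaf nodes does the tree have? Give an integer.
Leaves (nodes with no children): B, C, D, G

Answer: 4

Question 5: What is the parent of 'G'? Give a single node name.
Scan adjacency: G appears as child of F

Answer: F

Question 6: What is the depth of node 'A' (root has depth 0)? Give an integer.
Answer: 2

Derivation:
Path from root to A: H -> E -> A
Depth = number of edges = 2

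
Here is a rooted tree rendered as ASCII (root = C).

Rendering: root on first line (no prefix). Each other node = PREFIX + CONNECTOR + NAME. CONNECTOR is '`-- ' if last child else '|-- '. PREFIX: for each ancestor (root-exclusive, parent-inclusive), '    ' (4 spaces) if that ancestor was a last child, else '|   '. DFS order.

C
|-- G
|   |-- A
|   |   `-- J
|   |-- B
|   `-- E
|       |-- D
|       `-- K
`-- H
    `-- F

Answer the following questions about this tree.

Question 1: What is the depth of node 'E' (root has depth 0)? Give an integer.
Answer: 2

Derivation:
Path from root to E: C -> G -> E
Depth = number of edges = 2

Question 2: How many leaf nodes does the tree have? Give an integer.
Answer: 5

Derivation:
Leaves (nodes with no children): B, D, F, J, K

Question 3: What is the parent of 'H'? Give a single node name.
Answer: C

Derivation:
Scan adjacency: H appears as child of C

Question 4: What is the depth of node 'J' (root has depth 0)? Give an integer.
Path from root to J: C -> G -> A -> J
Depth = number of edges = 3

Answer: 3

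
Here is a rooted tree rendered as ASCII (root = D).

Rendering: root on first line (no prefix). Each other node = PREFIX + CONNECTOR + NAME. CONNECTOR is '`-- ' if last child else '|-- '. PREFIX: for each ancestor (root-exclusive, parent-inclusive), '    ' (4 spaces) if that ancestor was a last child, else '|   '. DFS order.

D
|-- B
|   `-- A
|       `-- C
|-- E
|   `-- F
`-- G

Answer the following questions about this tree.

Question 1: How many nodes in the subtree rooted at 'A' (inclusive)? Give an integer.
Subtree rooted at A contains: A, C
Count = 2

Answer: 2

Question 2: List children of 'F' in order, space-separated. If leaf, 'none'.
Answer: none

Derivation:
Node F's children (from adjacency): (leaf)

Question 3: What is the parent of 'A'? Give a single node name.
Scan adjacency: A appears as child of B

Answer: B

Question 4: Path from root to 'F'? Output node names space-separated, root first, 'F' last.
Walk down from root: D -> E -> F

Answer: D E F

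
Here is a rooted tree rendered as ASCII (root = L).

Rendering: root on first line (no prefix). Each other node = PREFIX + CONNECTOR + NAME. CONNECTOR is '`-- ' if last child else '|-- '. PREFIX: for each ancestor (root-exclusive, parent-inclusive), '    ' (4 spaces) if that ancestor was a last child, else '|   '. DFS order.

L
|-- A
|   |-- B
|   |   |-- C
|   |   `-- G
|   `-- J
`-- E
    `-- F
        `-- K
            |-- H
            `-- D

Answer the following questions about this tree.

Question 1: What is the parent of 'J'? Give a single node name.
Answer: A

Derivation:
Scan adjacency: J appears as child of A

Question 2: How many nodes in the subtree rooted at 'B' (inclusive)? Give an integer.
Subtree rooted at B contains: B, C, G
Count = 3

Answer: 3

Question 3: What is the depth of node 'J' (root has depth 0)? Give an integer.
Answer: 2

Derivation:
Path from root to J: L -> A -> J
Depth = number of edges = 2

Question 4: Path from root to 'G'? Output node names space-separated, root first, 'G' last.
Answer: L A B G

Derivation:
Walk down from root: L -> A -> B -> G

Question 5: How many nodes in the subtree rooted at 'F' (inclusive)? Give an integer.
Answer: 4

Derivation:
Subtree rooted at F contains: D, F, H, K
Count = 4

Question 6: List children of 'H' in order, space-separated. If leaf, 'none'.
Answer: none

Derivation:
Node H's children (from adjacency): (leaf)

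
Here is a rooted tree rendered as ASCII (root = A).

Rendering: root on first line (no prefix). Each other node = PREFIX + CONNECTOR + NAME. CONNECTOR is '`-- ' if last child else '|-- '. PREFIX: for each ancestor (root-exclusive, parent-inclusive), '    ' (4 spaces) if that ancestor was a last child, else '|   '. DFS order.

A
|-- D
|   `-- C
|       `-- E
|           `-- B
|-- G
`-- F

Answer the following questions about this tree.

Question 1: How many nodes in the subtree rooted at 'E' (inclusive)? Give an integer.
Subtree rooted at E contains: B, E
Count = 2

Answer: 2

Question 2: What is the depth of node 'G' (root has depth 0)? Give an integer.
Answer: 1

Derivation:
Path from root to G: A -> G
Depth = number of edges = 1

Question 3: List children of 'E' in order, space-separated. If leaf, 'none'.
Answer: B

Derivation:
Node E's children (from adjacency): B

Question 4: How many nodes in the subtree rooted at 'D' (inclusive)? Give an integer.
Answer: 4

Derivation:
Subtree rooted at D contains: B, C, D, E
Count = 4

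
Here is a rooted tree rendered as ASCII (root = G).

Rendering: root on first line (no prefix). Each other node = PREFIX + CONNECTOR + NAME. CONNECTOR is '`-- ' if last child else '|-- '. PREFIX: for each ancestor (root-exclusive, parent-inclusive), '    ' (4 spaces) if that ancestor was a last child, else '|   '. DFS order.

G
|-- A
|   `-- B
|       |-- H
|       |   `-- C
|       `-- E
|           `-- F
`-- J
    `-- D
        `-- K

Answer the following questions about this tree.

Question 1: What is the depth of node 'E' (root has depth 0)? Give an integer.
Path from root to E: G -> A -> B -> E
Depth = number of edges = 3

Answer: 3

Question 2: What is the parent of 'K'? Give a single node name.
Scan adjacency: K appears as child of D

Answer: D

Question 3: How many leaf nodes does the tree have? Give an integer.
Leaves (nodes with no children): C, F, K

Answer: 3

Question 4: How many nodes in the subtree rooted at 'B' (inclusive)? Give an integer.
Answer: 5

Derivation:
Subtree rooted at B contains: B, C, E, F, H
Count = 5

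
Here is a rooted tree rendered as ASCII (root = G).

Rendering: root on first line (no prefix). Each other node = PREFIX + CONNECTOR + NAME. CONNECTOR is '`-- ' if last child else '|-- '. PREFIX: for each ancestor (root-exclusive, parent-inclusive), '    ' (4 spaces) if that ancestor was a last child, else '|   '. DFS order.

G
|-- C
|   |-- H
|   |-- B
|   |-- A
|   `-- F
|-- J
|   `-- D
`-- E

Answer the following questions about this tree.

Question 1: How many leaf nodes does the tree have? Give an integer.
Leaves (nodes with no children): A, B, D, E, F, H

Answer: 6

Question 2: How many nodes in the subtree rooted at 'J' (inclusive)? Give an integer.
Subtree rooted at J contains: D, J
Count = 2

Answer: 2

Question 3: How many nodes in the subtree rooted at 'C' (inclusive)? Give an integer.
Subtree rooted at C contains: A, B, C, F, H
Count = 5

Answer: 5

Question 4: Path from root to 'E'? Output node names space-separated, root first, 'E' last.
Answer: G E

Derivation:
Walk down from root: G -> E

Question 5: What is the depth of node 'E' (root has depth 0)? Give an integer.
Path from root to E: G -> E
Depth = number of edges = 1

Answer: 1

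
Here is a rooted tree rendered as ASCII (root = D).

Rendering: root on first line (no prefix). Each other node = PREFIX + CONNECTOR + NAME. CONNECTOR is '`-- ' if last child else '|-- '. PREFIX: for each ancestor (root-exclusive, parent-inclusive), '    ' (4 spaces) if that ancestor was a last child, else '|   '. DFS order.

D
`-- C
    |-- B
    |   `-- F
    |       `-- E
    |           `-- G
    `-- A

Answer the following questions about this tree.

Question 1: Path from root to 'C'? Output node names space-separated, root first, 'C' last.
Answer: D C

Derivation:
Walk down from root: D -> C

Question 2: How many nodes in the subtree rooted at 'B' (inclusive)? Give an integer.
Answer: 4

Derivation:
Subtree rooted at B contains: B, E, F, G
Count = 4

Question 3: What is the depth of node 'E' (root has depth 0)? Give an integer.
Answer: 4

Derivation:
Path from root to E: D -> C -> B -> F -> E
Depth = number of edges = 4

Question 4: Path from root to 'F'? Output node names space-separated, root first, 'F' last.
Answer: D C B F

Derivation:
Walk down from root: D -> C -> B -> F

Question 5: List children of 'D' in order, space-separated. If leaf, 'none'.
Node D's children (from adjacency): C

Answer: C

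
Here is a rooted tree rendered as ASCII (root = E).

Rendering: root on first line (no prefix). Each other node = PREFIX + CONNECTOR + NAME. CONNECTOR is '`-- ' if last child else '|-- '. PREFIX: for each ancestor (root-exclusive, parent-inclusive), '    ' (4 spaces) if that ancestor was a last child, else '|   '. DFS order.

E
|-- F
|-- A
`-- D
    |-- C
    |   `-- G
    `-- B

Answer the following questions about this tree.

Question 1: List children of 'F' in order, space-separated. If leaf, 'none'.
Answer: none

Derivation:
Node F's children (from adjacency): (leaf)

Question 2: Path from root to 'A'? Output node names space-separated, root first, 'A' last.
Walk down from root: E -> A

Answer: E A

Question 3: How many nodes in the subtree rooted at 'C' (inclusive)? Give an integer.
Subtree rooted at C contains: C, G
Count = 2

Answer: 2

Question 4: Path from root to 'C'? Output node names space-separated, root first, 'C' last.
Walk down from root: E -> D -> C

Answer: E D C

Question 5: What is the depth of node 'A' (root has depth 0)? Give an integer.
Answer: 1

Derivation:
Path from root to A: E -> A
Depth = number of edges = 1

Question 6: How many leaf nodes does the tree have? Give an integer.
Leaves (nodes with no children): A, B, F, G

Answer: 4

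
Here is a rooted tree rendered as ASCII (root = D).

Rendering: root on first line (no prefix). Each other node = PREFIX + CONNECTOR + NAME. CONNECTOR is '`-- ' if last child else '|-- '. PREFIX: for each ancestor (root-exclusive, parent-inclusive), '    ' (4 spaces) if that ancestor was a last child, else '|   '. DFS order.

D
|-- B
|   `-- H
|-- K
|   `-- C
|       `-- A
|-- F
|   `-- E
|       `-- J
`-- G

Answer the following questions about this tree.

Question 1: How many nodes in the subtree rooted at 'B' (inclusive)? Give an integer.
Answer: 2

Derivation:
Subtree rooted at B contains: B, H
Count = 2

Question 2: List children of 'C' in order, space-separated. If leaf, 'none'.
Node C's children (from adjacency): A

Answer: A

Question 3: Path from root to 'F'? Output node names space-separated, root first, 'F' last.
Answer: D F

Derivation:
Walk down from root: D -> F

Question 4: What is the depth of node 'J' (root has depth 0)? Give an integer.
Path from root to J: D -> F -> E -> J
Depth = number of edges = 3

Answer: 3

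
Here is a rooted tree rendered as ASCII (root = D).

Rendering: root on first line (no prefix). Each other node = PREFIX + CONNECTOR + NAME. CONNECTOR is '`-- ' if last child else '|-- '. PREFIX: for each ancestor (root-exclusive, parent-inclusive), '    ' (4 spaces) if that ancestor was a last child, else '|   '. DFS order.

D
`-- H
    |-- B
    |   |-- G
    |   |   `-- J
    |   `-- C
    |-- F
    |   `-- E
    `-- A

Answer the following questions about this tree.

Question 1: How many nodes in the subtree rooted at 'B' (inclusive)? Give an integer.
Answer: 4

Derivation:
Subtree rooted at B contains: B, C, G, J
Count = 4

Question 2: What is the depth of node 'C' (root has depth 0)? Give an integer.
Answer: 3

Derivation:
Path from root to C: D -> H -> B -> C
Depth = number of edges = 3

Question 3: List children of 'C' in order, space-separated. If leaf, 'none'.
Answer: none

Derivation:
Node C's children (from adjacency): (leaf)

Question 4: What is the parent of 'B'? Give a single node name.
Scan adjacency: B appears as child of H

Answer: H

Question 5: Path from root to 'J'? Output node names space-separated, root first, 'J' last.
Answer: D H B G J

Derivation:
Walk down from root: D -> H -> B -> G -> J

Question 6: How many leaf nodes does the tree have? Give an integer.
Leaves (nodes with no children): A, C, E, J

Answer: 4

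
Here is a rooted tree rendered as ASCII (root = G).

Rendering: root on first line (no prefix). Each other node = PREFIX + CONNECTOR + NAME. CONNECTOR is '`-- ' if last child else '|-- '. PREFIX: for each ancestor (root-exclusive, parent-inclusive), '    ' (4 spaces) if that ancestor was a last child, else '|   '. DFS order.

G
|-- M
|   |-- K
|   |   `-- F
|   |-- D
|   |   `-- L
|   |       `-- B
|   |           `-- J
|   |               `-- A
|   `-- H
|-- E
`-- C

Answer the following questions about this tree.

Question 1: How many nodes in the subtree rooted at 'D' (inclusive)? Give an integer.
Subtree rooted at D contains: A, B, D, J, L
Count = 5

Answer: 5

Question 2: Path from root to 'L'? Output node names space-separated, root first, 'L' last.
Answer: G M D L

Derivation:
Walk down from root: G -> M -> D -> L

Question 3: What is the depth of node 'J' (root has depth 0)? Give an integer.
Path from root to J: G -> M -> D -> L -> B -> J
Depth = number of edges = 5

Answer: 5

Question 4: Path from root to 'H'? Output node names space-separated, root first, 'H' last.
Walk down from root: G -> M -> H

Answer: G M H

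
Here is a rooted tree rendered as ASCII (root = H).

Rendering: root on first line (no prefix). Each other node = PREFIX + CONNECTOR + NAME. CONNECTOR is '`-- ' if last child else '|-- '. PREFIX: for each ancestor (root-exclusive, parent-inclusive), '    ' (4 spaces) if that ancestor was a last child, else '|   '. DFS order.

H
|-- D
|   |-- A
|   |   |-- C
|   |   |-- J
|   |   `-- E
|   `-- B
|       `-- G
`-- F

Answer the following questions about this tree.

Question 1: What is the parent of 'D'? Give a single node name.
Answer: H

Derivation:
Scan adjacency: D appears as child of H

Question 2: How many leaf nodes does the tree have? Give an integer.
Leaves (nodes with no children): C, E, F, G, J

Answer: 5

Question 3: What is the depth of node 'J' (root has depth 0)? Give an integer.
Path from root to J: H -> D -> A -> J
Depth = number of edges = 3

Answer: 3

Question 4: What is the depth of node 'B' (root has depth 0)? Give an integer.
Path from root to B: H -> D -> B
Depth = number of edges = 2

Answer: 2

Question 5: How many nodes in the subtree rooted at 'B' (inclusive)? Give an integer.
Subtree rooted at B contains: B, G
Count = 2

Answer: 2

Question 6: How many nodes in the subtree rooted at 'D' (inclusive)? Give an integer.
Subtree rooted at D contains: A, B, C, D, E, G, J
Count = 7

Answer: 7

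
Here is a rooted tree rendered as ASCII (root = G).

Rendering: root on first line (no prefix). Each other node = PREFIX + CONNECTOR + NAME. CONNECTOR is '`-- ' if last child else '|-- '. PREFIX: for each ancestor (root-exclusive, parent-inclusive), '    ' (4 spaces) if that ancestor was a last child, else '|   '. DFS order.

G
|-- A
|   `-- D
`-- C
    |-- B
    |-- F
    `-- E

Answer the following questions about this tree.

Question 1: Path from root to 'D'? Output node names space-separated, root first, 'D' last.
Walk down from root: G -> A -> D

Answer: G A D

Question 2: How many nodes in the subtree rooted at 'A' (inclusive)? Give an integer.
Answer: 2

Derivation:
Subtree rooted at A contains: A, D
Count = 2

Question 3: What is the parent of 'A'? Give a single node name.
Scan adjacency: A appears as child of G

Answer: G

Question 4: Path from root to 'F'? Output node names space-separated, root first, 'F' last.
Answer: G C F

Derivation:
Walk down from root: G -> C -> F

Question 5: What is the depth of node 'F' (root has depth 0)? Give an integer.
Answer: 2

Derivation:
Path from root to F: G -> C -> F
Depth = number of edges = 2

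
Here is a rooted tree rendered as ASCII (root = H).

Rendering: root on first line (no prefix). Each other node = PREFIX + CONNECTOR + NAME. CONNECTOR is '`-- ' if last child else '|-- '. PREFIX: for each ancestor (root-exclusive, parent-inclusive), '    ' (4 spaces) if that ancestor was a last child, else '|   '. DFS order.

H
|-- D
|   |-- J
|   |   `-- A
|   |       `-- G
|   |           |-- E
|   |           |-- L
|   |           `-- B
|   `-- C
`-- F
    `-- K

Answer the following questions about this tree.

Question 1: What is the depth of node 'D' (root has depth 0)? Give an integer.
Path from root to D: H -> D
Depth = number of edges = 1

Answer: 1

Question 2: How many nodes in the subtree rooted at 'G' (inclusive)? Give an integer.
Answer: 4

Derivation:
Subtree rooted at G contains: B, E, G, L
Count = 4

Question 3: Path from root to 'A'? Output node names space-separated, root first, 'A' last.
Answer: H D J A

Derivation:
Walk down from root: H -> D -> J -> A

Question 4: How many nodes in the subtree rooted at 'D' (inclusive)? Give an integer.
Subtree rooted at D contains: A, B, C, D, E, G, J, L
Count = 8

Answer: 8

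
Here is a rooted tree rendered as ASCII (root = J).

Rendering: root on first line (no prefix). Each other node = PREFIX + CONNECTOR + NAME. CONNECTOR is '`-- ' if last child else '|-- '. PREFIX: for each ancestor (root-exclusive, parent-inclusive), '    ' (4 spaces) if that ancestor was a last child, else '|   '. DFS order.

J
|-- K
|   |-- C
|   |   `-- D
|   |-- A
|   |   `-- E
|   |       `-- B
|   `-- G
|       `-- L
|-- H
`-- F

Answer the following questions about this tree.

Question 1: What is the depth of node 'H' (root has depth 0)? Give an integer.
Answer: 1

Derivation:
Path from root to H: J -> H
Depth = number of edges = 1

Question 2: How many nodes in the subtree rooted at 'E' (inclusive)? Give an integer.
Answer: 2

Derivation:
Subtree rooted at E contains: B, E
Count = 2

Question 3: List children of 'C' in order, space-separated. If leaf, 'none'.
Node C's children (from adjacency): D

Answer: D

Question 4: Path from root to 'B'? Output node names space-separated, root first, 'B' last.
Walk down from root: J -> K -> A -> E -> B

Answer: J K A E B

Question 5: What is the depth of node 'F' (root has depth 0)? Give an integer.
Answer: 1

Derivation:
Path from root to F: J -> F
Depth = number of edges = 1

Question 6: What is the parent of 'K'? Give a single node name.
Answer: J

Derivation:
Scan adjacency: K appears as child of J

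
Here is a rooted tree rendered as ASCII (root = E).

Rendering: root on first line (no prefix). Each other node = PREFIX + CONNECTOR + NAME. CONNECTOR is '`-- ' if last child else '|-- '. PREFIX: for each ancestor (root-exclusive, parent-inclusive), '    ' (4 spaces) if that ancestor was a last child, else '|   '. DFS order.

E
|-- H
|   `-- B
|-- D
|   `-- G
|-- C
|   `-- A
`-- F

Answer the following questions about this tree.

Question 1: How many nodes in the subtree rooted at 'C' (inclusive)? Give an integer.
Subtree rooted at C contains: A, C
Count = 2

Answer: 2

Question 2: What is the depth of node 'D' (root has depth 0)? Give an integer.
Path from root to D: E -> D
Depth = number of edges = 1

Answer: 1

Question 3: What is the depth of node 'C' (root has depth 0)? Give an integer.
Answer: 1

Derivation:
Path from root to C: E -> C
Depth = number of edges = 1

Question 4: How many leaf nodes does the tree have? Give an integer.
Leaves (nodes with no children): A, B, F, G

Answer: 4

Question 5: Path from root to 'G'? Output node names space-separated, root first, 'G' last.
Walk down from root: E -> D -> G

Answer: E D G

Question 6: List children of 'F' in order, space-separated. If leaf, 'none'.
Node F's children (from adjacency): (leaf)

Answer: none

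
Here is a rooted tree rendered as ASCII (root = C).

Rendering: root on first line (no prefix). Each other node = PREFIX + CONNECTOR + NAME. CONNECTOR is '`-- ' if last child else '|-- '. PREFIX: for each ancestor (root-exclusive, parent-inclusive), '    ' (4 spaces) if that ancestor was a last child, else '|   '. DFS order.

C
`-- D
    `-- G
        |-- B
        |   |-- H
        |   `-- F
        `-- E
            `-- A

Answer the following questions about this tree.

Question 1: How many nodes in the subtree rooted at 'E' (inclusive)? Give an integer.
Subtree rooted at E contains: A, E
Count = 2

Answer: 2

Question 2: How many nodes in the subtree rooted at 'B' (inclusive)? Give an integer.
Answer: 3

Derivation:
Subtree rooted at B contains: B, F, H
Count = 3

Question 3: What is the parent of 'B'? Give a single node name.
Scan adjacency: B appears as child of G

Answer: G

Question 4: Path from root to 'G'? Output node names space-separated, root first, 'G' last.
Answer: C D G

Derivation:
Walk down from root: C -> D -> G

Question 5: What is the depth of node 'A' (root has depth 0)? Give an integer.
Answer: 4

Derivation:
Path from root to A: C -> D -> G -> E -> A
Depth = number of edges = 4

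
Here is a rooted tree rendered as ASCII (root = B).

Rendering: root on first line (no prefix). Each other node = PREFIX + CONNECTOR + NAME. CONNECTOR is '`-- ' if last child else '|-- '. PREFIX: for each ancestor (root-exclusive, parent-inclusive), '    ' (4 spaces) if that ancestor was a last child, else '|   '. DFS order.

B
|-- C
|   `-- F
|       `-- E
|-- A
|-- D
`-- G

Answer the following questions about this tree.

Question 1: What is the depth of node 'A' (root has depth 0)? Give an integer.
Answer: 1

Derivation:
Path from root to A: B -> A
Depth = number of edges = 1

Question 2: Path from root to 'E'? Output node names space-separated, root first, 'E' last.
Answer: B C F E

Derivation:
Walk down from root: B -> C -> F -> E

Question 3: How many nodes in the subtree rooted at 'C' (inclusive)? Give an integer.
Answer: 3

Derivation:
Subtree rooted at C contains: C, E, F
Count = 3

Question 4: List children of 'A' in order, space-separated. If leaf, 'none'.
Answer: none

Derivation:
Node A's children (from adjacency): (leaf)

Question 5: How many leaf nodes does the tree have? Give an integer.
Leaves (nodes with no children): A, D, E, G

Answer: 4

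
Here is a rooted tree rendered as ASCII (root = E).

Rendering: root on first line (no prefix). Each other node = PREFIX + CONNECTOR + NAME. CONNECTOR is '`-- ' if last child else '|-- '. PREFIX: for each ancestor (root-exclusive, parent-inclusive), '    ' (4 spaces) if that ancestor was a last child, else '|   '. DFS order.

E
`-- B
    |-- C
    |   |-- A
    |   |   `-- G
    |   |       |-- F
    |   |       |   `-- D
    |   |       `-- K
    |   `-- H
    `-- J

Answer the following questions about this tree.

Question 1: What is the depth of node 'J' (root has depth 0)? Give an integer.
Path from root to J: E -> B -> J
Depth = number of edges = 2

Answer: 2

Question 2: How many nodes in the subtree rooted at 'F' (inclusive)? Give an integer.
Answer: 2

Derivation:
Subtree rooted at F contains: D, F
Count = 2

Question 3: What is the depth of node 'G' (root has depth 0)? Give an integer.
Answer: 4

Derivation:
Path from root to G: E -> B -> C -> A -> G
Depth = number of edges = 4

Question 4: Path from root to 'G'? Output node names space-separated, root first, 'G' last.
Walk down from root: E -> B -> C -> A -> G

Answer: E B C A G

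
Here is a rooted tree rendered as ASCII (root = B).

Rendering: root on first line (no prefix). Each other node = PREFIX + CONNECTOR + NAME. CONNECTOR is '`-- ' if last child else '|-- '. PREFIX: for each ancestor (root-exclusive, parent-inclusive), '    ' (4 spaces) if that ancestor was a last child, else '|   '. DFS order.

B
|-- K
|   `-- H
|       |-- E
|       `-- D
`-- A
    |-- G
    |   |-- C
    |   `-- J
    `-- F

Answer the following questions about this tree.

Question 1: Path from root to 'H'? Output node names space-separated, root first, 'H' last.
Answer: B K H

Derivation:
Walk down from root: B -> K -> H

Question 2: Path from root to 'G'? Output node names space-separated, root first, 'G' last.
Walk down from root: B -> A -> G

Answer: B A G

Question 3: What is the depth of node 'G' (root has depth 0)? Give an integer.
Path from root to G: B -> A -> G
Depth = number of edges = 2

Answer: 2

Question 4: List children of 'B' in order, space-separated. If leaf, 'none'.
Node B's children (from adjacency): K, A

Answer: K A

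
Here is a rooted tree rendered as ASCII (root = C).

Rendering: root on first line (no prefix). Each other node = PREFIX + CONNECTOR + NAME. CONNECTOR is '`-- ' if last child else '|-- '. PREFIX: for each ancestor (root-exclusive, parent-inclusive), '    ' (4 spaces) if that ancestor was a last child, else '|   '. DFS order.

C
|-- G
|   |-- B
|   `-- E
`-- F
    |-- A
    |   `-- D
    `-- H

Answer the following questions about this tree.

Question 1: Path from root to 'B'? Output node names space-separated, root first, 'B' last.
Answer: C G B

Derivation:
Walk down from root: C -> G -> B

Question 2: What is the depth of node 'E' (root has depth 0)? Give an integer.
Answer: 2

Derivation:
Path from root to E: C -> G -> E
Depth = number of edges = 2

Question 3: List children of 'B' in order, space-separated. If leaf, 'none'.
Node B's children (from adjacency): (leaf)

Answer: none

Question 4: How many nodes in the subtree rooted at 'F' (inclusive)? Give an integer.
Subtree rooted at F contains: A, D, F, H
Count = 4

Answer: 4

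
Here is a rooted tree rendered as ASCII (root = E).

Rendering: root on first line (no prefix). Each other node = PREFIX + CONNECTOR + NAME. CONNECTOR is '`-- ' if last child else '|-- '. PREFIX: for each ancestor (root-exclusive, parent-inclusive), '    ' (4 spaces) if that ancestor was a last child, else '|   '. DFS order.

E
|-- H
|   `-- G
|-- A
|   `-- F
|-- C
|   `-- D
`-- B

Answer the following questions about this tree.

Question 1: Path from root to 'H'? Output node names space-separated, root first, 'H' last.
Walk down from root: E -> H

Answer: E H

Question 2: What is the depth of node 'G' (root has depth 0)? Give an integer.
Answer: 2

Derivation:
Path from root to G: E -> H -> G
Depth = number of edges = 2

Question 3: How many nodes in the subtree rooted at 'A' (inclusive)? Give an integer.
Answer: 2

Derivation:
Subtree rooted at A contains: A, F
Count = 2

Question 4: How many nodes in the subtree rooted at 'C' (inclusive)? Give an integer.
Answer: 2

Derivation:
Subtree rooted at C contains: C, D
Count = 2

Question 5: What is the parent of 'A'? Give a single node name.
Answer: E

Derivation:
Scan adjacency: A appears as child of E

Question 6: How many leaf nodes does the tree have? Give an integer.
Leaves (nodes with no children): B, D, F, G

Answer: 4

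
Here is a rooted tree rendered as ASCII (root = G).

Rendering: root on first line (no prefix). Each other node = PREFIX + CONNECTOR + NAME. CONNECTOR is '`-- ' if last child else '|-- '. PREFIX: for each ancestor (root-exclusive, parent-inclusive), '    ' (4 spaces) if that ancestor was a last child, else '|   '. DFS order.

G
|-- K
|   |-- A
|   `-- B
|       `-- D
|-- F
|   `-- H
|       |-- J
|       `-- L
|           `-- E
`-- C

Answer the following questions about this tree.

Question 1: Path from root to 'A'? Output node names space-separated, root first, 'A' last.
Walk down from root: G -> K -> A

Answer: G K A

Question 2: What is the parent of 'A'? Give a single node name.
Scan adjacency: A appears as child of K

Answer: K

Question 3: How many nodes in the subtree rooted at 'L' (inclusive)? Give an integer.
Answer: 2

Derivation:
Subtree rooted at L contains: E, L
Count = 2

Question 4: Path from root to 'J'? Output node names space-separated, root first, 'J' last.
Answer: G F H J

Derivation:
Walk down from root: G -> F -> H -> J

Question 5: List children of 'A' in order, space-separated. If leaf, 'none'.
Answer: none

Derivation:
Node A's children (from adjacency): (leaf)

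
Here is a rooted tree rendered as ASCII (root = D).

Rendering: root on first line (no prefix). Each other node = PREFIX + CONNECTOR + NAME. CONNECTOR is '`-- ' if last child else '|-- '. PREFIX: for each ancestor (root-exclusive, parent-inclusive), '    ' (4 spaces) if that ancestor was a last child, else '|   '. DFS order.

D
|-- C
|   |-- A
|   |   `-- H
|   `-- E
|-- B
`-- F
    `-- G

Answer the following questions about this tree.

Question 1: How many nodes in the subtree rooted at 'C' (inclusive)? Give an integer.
Subtree rooted at C contains: A, C, E, H
Count = 4

Answer: 4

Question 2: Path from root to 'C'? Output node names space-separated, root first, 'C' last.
Answer: D C

Derivation:
Walk down from root: D -> C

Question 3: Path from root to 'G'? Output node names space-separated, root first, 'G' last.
Walk down from root: D -> F -> G

Answer: D F G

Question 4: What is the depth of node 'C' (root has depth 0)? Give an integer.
Path from root to C: D -> C
Depth = number of edges = 1

Answer: 1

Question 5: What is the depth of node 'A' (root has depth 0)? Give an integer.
Path from root to A: D -> C -> A
Depth = number of edges = 2

Answer: 2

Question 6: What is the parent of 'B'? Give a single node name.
Scan adjacency: B appears as child of D

Answer: D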